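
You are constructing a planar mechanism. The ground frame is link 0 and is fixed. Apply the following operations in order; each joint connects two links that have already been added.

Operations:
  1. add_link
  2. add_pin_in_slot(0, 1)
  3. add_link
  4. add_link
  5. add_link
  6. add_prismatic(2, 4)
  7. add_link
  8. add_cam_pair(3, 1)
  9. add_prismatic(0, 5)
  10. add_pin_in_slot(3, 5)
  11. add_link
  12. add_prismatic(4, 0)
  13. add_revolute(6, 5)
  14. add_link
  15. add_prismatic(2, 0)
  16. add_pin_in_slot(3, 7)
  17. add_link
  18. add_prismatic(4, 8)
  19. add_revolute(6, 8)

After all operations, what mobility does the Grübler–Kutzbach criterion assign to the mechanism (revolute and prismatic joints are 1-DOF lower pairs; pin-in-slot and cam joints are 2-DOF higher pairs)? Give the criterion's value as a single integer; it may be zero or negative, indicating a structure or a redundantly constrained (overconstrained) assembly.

link 0 = ground. State L|J1|J2 = 1|0|0
+link1  2|0|0
PS(0,1) f=2→J2  2|0|1
+link2  3|0|1
+link3  4|0|1
+link4  5|0|1
P(2,4) f=1→J1  5|1|1
+link5  6|1|1
C(3,1) f=2→J2  6|1|2
P(0,5) f=1→J1  6|2|2
PS(3,5) f=2→J2  6|2|3
+link6  7|2|3
P(4,0) f=1→J1  7|3|3
R(6,5) f=1→J1  7|4|3
+link7  8|4|3
P(2,0) f=1→J1  8|5|3
PS(3,7) f=2→J2  8|5|4
+link8  9|5|4
P(4,8) f=1→J1  9|6|4
R(6,8) f=1→J1  9|7|4
M = 3(9−1)−2·7−4 = 24−14−4 = 6

M = 6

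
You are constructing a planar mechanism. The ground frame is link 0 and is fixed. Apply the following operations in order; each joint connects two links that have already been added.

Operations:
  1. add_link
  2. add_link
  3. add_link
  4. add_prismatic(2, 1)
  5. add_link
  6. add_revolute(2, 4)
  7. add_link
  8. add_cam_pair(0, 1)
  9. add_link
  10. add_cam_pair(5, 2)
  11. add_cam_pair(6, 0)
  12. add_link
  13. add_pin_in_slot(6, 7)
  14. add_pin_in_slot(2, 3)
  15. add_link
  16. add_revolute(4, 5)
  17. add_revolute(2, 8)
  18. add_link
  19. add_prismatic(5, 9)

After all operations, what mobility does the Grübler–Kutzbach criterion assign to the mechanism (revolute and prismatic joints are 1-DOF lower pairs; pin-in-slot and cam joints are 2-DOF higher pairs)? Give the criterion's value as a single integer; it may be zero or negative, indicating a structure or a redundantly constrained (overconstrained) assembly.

M = 12

ground; <1,0,0>
#1 <2,0,0>
#2 <3,0,0>
#3 <4,0,0>
P:2↔1 J1 <4,1,0>
#4 <5,1,0>
R:2↔4 J1 <5,2,0>
#5 <6,2,0>
C:0↔1 J2 <6,2,1>
#6 <7,2,1>
C:5↔2 J2 <7,2,2>
C:6↔0 J2 <7,2,3>
#7 <8,2,3>
PS:6↔7 J2 <8,2,4>
PS:2↔3 J2 <8,2,5>
#8 <9,2,5>
R:4↔5 J1 <9,3,5>
R:2↔8 J1 <9,4,5>
#9 <10,4,5>
P:5↔9 J1 <10,5,5>
3×9 − 2×5 − 1×5 = 12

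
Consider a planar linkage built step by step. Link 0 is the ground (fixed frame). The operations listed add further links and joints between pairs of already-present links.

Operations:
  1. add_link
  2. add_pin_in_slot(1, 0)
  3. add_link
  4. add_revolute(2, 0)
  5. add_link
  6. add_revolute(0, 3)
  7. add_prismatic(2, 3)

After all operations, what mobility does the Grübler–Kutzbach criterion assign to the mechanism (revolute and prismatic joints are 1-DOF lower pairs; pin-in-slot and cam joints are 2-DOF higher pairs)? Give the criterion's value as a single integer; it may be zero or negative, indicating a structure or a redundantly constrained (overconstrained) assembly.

M = 2

(L,J1,J2)=(1,0,0); link0 fixed
link1: (2,0,0)
PS 1-0 [J2]: (2,0,1)
link2: (3,0,1)
R 2-0 [J1]: (3,1,1)
link3: (4,1,1)
R 0-3 [J1]: (4,2,1)
P 2-3 [J1]: (4,3,1)
Grübler: 3·3 − 2·3 − 1 = 2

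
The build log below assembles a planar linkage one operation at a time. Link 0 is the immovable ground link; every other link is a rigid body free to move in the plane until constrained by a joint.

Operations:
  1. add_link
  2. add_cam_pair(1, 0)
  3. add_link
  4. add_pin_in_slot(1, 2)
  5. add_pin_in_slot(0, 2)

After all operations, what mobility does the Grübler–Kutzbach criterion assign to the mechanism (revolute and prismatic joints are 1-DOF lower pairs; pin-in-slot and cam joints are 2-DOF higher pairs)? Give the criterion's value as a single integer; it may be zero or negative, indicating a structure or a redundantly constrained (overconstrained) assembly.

M = 3

ground; <1,0,0>
#1 <2,0,0>
C:1↔0 J2 <2,0,1>
#2 <3,0,1>
PS:1↔2 J2 <3,0,2>
PS:0↔2 J2 <3,0,3>
3×2 − 2×0 − 1×3 = 3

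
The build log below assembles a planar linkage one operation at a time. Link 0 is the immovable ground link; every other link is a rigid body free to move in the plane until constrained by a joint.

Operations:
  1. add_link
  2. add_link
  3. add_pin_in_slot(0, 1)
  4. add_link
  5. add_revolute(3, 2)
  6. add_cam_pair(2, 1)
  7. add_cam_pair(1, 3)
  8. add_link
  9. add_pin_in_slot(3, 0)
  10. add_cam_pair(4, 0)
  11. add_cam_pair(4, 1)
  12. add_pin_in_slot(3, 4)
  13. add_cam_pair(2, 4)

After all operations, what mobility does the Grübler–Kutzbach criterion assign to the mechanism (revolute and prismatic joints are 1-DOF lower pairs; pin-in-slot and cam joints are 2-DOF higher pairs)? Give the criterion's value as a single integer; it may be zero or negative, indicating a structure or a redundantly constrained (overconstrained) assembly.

M = 2

L=1 J1=0 J2=0
add link → L=2 J1=0 J2=0
add link → L=3 J1=0 J2=0
PS@0,1 dof=2 J2 → L=3 J1=0 J2=1
add link → L=4 J1=0 J2=1
R@3,2 dof=1 J1 → L=4 J1=1 J2=1
C@2,1 dof=2 J2 → L=4 J1=1 J2=2
C@1,3 dof=2 J2 → L=4 J1=1 J2=3
add link → L=5 J1=1 J2=3
PS@3,0 dof=2 J2 → L=5 J1=1 J2=4
C@4,0 dof=2 J2 → L=5 J1=1 J2=5
C@4,1 dof=2 J2 → L=5 J1=1 J2=6
PS@3,4 dof=2 J2 → L=5 J1=1 J2=7
C@2,4 dof=2 J2 → L=5 J1=1 J2=8
M=3(L−1)−2J1−J2=3·4−2·1−8=2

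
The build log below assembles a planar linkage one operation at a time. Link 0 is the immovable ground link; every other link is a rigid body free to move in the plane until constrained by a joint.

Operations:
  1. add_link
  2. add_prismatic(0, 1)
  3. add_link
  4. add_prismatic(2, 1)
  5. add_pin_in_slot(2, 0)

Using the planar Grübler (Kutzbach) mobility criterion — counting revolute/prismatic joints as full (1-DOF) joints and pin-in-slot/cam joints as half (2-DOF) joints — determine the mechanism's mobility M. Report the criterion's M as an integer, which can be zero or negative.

M = 1

[1;0;0] (link 0 is ground)
L+ [2;0;0]
P(0,1)∈J1 [2;1;0]
L+ [3;1;0]
P(2,1)∈J1 [3;2;0]
PS(2,0)∈J2 [3;2;1]
mobility = 6 − 4 − 1 = 1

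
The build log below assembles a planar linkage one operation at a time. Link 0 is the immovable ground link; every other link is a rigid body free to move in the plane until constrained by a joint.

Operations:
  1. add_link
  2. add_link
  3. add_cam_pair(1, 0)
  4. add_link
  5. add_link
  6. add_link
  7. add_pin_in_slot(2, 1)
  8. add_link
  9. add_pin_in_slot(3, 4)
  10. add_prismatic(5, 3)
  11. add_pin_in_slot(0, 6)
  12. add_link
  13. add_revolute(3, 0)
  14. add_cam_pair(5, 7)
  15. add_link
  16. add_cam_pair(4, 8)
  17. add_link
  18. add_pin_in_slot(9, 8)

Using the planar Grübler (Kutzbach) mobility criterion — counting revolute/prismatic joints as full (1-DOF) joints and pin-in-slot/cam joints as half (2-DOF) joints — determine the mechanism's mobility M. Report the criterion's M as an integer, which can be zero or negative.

L=1 J1=0 J2=0
add link → L=2 J1=0 J2=0
add link → L=3 J1=0 J2=0
C@1,0 dof=2 J2 → L=3 J1=0 J2=1
add link → L=4 J1=0 J2=1
add link → L=5 J1=0 J2=1
add link → L=6 J1=0 J2=1
PS@2,1 dof=2 J2 → L=6 J1=0 J2=2
add link → L=7 J1=0 J2=2
PS@3,4 dof=2 J2 → L=7 J1=0 J2=3
P@5,3 dof=1 J1 → L=7 J1=1 J2=3
PS@0,6 dof=2 J2 → L=7 J1=1 J2=4
add link → L=8 J1=1 J2=4
R@3,0 dof=1 J1 → L=8 J1=2 J2=4
C@5,7 dof=2 J2 → L=8 J1=2 J2=5
add link → L=9 J1=2 J2=5
C@4,8 dof=2 J2 → L=9 J1=2 J2=6
add link → L=10 J1=2 J2=6
PS@9,8 dof=2 J2 → L=10 J1=2 J2=7
M=3(L−1)−2J1−J2=3·9−2·2−7=16

M = 16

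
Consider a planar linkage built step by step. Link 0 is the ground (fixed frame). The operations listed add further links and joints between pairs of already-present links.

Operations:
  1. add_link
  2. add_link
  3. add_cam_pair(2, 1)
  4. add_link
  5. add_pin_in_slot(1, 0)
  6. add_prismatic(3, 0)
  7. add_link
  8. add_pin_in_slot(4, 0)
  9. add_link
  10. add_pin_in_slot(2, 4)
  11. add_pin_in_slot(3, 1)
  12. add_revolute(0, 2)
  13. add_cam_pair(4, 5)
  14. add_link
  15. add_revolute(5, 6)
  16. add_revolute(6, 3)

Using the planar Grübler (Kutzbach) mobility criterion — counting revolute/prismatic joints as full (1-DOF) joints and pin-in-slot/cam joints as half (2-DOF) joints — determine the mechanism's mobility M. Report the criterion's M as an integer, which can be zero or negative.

(L,J1,J2)=(1,0,0); link0 fixed
link1: (2,0,0)
link2: (3,0,0)
C 2-1 [J2]: (3,0,1)
link3: (4,0,1)
PS 1-0 [J2]: (4,0,2)
P 3-0 [J1]: (4,1,2)
link4: (5,1,2)
PS 4-0 [J2]: (5,1,3)
link5: (6,1,3)
PS 2-4 [J2]: (6,1,4)
PS 3-1 [J2]: (6,1,5)
R 0-2 [J1]: (6,2,5)
C 4-5 [J2]: (6,2,6)
link6: (7,2,6)
R 5-6 [J1]: (7,3,6)
R 6-3 [J1]: (7,4,6)
Grübler: 3·6 − 2·4 − 6 = 4

M = 4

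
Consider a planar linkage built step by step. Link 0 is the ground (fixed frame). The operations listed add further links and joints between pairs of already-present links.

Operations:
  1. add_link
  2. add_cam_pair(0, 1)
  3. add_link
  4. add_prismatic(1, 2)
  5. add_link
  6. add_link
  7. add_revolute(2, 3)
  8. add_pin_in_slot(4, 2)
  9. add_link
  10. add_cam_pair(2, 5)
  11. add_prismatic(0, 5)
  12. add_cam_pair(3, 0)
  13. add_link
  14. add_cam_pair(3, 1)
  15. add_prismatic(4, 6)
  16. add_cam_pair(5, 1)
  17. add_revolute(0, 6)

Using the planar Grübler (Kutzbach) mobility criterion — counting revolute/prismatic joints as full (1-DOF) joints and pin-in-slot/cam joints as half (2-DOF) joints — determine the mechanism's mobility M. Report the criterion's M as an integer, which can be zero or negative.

M = 2

L=1 J1=0 J2=0
add link → L=2 J1=0 J2=0
C@0,1 dof=2 J2 → L=2 J1=0 J2=1
add link → L=3 J1=0 J2=1
P@1,2 dof=1 J1 → L=3 J1=1 J2=1
add link → L=4 J1=1 J2=1
add link → L=5 J1=1 J2=1
R@2,3 dof=1 J1 → L=5 J1=2 J2=1
PS@4,2 dof=2 J2 → L=5 J1=2 J2=2
add link → L=6 J1=2 J2=2
C@2,5 dof=2 J2 → L=6 J1=2 J2=3
P@0,5 dof=1 J1 → L=6 J1=3 J2=3
C@3,0 dof=2 J2 → L=6 J1=3 J2=4
add link → L=7 J1=3 J2=4
C@3,1 dof=2 J2 → L=7 J1=3 J2=5
P@4,6 dof=1 J1 → L=7 J1=4 J2=5
C@5,1 dof=2 J2 → L=7 J1=4 J2=6
R@0,6 dof=1 J1 → L=7 J1=5 J2=6
M=3(L−1)−2J1−J2=3·6−2·5−6=2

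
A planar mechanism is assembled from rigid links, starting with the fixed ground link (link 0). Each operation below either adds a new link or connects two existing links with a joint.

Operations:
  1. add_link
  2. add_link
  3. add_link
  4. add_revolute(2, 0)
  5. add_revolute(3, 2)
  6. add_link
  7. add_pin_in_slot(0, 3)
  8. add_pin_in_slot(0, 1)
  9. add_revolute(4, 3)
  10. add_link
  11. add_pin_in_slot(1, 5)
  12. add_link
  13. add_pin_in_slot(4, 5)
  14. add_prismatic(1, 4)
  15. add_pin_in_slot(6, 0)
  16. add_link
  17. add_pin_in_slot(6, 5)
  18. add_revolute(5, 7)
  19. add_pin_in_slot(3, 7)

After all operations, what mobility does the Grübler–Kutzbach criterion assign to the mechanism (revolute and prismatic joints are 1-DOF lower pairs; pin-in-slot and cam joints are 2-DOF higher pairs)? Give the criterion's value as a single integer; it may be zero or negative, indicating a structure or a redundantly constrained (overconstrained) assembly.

M = 4

(L,J1,J2)=(1,0,0); link0 fixed
link1: (2,0,0)
link2: (3,0,0)
link3: (4,0,0)
R 2-0 [J1]: (4,1,0)
R 3-2 [J1]: (4,2,0)
link4: (5,2,0)
PS 0-3 [J2]: (5,2,1)
PS 0-1 [J2]: (5,2,2)
R 4-3 [J1]: (5,3,2)
link5: (6,3,2)
PS 1-5 [J2]: (6,3,3)
link6: (7,3,3)
PS 4-5 [J2]: (7,3,4)
P 1-4 [J1]: (7,4,4)
PS 6-0 [J2]: (7,4,5)
link7: (8,4,5)
PS 6-5 [J2]: (8,4,6)
R 5-7 [J1]: (8,5,6)
PS 3-7 [J2]: (8,5,7)
Grübler: 3·7 − 2·5 − 7 = 4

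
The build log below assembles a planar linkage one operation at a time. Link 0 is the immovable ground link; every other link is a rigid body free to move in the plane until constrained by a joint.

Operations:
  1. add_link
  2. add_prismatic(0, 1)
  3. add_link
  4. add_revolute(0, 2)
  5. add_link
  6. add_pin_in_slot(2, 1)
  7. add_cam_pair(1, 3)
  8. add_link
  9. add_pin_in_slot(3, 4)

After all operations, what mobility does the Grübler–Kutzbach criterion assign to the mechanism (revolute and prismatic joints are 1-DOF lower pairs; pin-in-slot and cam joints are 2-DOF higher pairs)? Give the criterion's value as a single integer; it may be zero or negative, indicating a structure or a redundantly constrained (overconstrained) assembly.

ground; <1,0,0>
#1 <2,0,0>
P:0↔1 J1 <2,1,0>
#2 <3,1,0>
R:0↔2 J1 <3,2,0>
#3 <4,2,0>
PS:2↔1 J2 <4,2,1>
C:1↔3 J2 <4,2,2>
#4 <5,2,2>
PS:3↔4 J2 <5,2,3>
3×4 − 2×2 − 1×3 = 5

M = 5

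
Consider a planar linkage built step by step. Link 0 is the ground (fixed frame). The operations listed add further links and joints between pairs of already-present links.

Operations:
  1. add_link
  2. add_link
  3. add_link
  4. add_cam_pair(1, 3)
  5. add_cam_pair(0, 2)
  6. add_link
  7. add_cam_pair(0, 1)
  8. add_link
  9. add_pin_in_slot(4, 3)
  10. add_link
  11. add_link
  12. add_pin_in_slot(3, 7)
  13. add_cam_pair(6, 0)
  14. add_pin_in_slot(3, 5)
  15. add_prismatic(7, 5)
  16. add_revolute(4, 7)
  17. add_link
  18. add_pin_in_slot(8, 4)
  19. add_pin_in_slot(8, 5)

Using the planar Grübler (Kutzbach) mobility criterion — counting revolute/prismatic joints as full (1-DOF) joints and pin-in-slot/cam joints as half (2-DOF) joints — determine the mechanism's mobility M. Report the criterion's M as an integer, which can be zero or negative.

M = 11

L=1 J1=0 J2=0
add link → L=2 J1=0 J2=0
add link → L=3 J1=0 J2=0
add link → L=4 J1=0 J2=0
C@1,3 dof=2 J2 → L=4 J1=0 J2=1
C@0,2 dof=2 J2 → L=4 J1=0 J2=2
add link → L=5 J1=0 J2=2
C@0,1 dof=2 J2 → L=5 J1=0 J2=3
add link → L=6 J1=0 J2=3
PS@4,3 dof=2 J2 → L=6 J1=0 J2=4
add link → L=7 J1=0 J2=4
add link → L=8 J1=0 J2=4
PS@3,7 dof=2 J2 → L=8 J1=0 J2=5
C@6,0 dof=2 J2 → L=8 J1=0 J2=6
PS@3,5 dof=2 J2 → L=8 J1=0 J2=7
P@7,5 dof=1 J1 → L=8 J1=1 J2=7
R@4,7 dof=1 J1 → L=8 J1=2 J2=7
add link → L=9 J1=2 J2=7
PS@8,4 dof=2 J2 → L=9 J1=2 J2=8
PS@8,5 dof=2 J2 → L=9 J1=2 J2=9
M=3(L−1)−2J1−J2=3·8−2·2−9=11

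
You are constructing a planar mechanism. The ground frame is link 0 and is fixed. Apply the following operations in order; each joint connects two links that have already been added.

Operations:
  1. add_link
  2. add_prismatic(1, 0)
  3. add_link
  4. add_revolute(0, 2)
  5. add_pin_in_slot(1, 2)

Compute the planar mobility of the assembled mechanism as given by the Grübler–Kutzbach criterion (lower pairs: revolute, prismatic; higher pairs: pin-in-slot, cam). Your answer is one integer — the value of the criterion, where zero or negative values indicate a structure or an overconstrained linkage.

M = 1

L=1 J1=0 J2=0
add link → L=2 J1=0 J2=0
P@1,0 dof=1 J1 → L=2 J1=1 J2=0
add link → L=3 J1=1 J2=0
R@0,2 dof=1 J1 → L=3 J1=2 J2=0
PS@1,2 dof=2 J2 → L=3 J1=2 J2=1
M=3(L−1)−2J1−J2=3·2−2·2−1=1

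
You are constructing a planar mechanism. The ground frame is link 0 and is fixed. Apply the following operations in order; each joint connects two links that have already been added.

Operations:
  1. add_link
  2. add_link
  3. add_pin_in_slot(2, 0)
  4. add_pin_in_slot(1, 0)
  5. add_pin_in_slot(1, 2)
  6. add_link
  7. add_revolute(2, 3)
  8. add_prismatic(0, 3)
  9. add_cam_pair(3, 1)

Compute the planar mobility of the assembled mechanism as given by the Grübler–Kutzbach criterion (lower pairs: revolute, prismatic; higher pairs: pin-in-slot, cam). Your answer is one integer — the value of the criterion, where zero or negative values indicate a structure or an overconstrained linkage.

L=1 J1=0 J2=0
add link → L=2 J1=0 J2=0
add link → L=3 J1=0 J2=0
PS@2,0 dof=2 J2 → L=3 J1=0 J2=1
PS@1,0 dof=2 J2 → L=3 J1=0 J2=2
PS@1,2 dof=2 J2 → L=3 J1=0 J2=3
add link → L=4 J1=0 J2=3
R@2,3 dof=1 J1 → L=4 J1=1 J2=3
P@0,3 dof=1 J1 → L=4 J1=2 J2=3
C@3,1 dof=2 J2 → L=4 J1=2 J2=4
M=3(L−1)−2J1−J2=3·3−2·2−4=1

M = 1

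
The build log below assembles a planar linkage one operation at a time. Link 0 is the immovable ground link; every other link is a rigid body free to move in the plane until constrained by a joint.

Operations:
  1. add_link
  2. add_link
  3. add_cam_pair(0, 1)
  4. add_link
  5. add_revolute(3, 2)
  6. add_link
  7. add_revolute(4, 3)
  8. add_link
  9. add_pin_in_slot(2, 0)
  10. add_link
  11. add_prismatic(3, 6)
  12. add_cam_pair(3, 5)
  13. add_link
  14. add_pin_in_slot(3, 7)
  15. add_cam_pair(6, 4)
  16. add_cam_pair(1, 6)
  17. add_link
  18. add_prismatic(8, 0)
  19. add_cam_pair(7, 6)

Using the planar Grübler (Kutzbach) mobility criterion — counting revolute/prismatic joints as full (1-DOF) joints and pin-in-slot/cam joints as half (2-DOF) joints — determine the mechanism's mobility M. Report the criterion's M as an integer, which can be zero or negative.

L=1 J1=0 J2=0
add link → L=2 J1=0 J2=0
add link → L=3 J1=0 J2=0
C@0,1 dof=2 J2 → L=3 J1=0 J2=1
add link → L=4 J1=0 J2=1
R@3,2 dof=1 J1 → L=4 J1=1 J2=1
add link → L=5 J1=1 J2=1
R@4,3 dof=1 J1 → L=5 J1=2 J2=1
add link → L=6 J1=2 J2=1
PS@2,0 dof=2 J2 → L=6 J1=2 J2=2
add link → L=7 J1=2 J2=2
P@3,6 dof=1 J1 → L=7 J1=3 J2=2
C@3,5 dof=2 J2 → L=7 J1=3 J2=3
add link → L=8 J1=3 J2=3
PS@3,7 dof=2 J2 → L=8 J1=3 J2=4
C@6,4 dof=2 J2 → L=8 J1=3 J2=5
C@1,6 dof=2 J2 → L=8 J1=3 J2=6
add link → L=9 J1=3 J2=6
P@8,0 dof=1 J1 → L=9 J1=4 J2=6
C@7,6 dof=2 J2 → L=9 J1=4 J2=7
M=3(L−1)−2J1−J2=3·8−2·4−7=9

M = 9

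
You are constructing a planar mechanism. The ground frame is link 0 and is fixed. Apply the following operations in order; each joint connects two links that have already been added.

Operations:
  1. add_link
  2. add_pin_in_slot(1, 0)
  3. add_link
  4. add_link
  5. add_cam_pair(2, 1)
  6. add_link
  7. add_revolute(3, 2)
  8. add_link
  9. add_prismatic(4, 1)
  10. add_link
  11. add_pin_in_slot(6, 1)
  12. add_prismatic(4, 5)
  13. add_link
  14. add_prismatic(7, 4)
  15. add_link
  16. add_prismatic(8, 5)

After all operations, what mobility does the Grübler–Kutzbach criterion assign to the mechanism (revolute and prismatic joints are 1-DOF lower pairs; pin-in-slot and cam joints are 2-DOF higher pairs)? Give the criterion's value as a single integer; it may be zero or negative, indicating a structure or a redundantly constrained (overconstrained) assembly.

[1;0;0] (link 0 is ground)
L+ [2;0;0]
PS(1,0)∈J2 [2;0;1]
L+ [3;0;1]
L+ [4;0;1]
C(2,1)∈J2 [4;0;2]
L+ [5;0;2]
R(3,2)∈J1 [5;1;2]
L+ [6;1;2]
P(4,1)∈J1 [6;2;2]
L+ [7;2;2]
PS(6,1)∈J2 [7;2;3]
P(4,5)∈J1 [7;3;3]
L+ [8;3;3]
P(7,4)∈J1 [8;4;3]
L+ [9;4;3]
P(8,5)∈J1 [9;5;3]
mobility = 24 − 10 − 3 = 11

M = 11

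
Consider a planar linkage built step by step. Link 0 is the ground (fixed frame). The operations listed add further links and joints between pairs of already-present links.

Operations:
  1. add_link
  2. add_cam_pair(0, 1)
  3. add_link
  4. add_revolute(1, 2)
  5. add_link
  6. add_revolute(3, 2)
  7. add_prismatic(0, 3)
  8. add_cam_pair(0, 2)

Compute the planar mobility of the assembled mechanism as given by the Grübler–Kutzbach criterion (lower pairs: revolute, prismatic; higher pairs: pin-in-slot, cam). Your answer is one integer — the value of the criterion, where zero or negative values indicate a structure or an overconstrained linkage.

M = 1

ground; <1,0,0>
#1 <2,0,0>
C:0↔1 J2 <2,0,1>
#2 <3,0,1>
R:1↔2 J1 <3,1,1>
#3 <4,1,1>
R:3↔2 J1 <4,2,1>
P:0↔3 J1 <4,3,1>
C:0↔2 J2 <4,3,2>
3×3 − 2×3 − 1×2 = 1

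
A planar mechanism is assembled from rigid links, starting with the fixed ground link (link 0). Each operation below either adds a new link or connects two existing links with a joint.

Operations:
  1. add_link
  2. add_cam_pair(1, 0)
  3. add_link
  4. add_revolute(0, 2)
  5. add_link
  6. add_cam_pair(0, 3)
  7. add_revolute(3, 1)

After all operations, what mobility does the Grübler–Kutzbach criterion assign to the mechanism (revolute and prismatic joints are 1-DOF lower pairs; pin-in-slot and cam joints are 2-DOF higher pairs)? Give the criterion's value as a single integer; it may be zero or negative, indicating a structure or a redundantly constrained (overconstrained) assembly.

link 0 = ground. State L|J1|J2 = 1|0|0
+link1  2|0|0
C(1,0) f=2→J2  2|0|1
+link2  3|0|1
R(0,2) f=1→J1  3|1|1
+link3  4|1|1
C(0,3) f=2→J2  4|1|2
R(3,1) f=1→J1  4|2|2
M = 3(4−1)−2·2−2 = 9−4−2 = 3

M = 3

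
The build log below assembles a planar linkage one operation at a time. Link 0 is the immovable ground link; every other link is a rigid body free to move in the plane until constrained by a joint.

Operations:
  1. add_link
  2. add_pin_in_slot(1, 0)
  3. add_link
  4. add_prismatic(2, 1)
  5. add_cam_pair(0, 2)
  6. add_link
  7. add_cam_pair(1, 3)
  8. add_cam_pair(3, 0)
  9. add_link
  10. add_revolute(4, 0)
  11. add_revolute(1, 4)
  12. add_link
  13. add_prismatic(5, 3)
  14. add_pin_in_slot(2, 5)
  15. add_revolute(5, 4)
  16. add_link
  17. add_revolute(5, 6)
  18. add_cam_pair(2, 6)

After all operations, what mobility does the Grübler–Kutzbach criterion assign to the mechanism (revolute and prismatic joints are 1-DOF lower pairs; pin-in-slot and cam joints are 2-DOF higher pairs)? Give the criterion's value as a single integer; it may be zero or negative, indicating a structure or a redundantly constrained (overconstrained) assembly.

[1;0;0] (link 0 is ground)
L+ [2;0;0]
PS(1,0)∈J2 [2;0;1]
L+ [3;0;1]
P(2,1)∈J1 [3;1;1]
C(0,2)∈J2 [3;1;2]
L+ [4;1;2]
C(1,3)∈J2 [4;1;3]
C(3,0)∈J2 [4;1;4]
L+ [5;1;4]
R(4,0)∈J1 [5;2;4]
R(1,4)∈J1 [5;3;4]
L+ [6;3;4]
P(5,3)∈J1 [6;4;4]
PS(2,5)∈J2 [6;4;5]
R(5,4)∈J1 [6;5;5]
L+ [7;5;5]
R(5,6)∈J1 [7;6;5]
C(2,6)∈J2 [7;6;6]
mobility = 18 − 12 − 6 = 0

M = 0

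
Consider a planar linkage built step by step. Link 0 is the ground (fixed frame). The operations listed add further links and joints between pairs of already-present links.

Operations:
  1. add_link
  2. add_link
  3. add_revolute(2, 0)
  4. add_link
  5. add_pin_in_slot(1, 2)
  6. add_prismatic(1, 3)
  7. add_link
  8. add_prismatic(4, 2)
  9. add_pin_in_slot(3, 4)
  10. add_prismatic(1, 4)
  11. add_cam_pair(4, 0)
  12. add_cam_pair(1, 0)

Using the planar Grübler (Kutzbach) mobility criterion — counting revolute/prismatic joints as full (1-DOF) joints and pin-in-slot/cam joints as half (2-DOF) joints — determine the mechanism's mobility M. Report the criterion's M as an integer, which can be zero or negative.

M = 0

ground; <1,0,0>
#1 <2,0,0>
#2 <3,0,0>
R:2↔0 J1 <3,1,0>
#3 <4,1,0>
PS:1↔2 J2 <4,1,1>
P:1↔3 J1 <4,2,1>
#4 <5,2,1>
P:4↔2 J1 <5,3,1>
PS:3↔4 J2 <5,3,2>
P:1↔4 J1 <5,4,2>
C:4↔0 J2 <5,4,3>
C:1↔0 J2 <5,4,4>
3×4 − 2×4 − 1×4 = 0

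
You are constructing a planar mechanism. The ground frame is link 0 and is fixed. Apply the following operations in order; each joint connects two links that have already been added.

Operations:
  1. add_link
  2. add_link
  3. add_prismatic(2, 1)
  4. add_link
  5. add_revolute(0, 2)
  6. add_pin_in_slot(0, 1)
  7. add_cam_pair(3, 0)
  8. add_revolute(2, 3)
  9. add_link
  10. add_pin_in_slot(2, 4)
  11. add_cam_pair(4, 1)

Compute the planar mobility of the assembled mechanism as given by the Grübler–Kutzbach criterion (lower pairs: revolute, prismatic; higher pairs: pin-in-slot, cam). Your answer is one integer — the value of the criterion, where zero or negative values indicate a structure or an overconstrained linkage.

ground; <1,0,0>
#1 <2,0,0>
#2 <3,0,0>
P:2↔1 J1 <3,1,0>
#3 <4,1,0>
R:0↔2 J1 <4,2,0>
PS:0↔1 J2 <4,2,1>
C:3↔0 J2 <4,2,2>
R:2↔3 J1 <4,3,2>
#4 <5,3,2>
PS:2↔4 J2 <5,3,3>
C:4↔1 J2 <5,3,4>
3×4 − 2×3 − 1×4 = 2

M = 2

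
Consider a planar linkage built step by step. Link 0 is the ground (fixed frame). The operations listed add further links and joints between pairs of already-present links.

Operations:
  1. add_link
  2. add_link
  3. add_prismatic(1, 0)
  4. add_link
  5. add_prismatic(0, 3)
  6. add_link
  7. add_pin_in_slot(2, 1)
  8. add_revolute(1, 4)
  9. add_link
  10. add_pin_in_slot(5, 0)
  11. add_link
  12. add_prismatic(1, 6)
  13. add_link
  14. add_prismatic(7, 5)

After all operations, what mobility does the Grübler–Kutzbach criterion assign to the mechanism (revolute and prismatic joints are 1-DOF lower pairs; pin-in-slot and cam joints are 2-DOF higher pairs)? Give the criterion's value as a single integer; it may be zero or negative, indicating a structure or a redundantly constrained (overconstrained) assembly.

L=1 J1=0 J2=0
add link → L=2 J1=0 J2=0
add link → L=3 J1=0 J2=0
P@1,0 dof=1 J1 → L=3 J1=1 J2=0
add link → L=4 J1=1 J2=0
P@0,3 dof=1 J1 → L=4 J1=2 J2=0
add link → L=5 J1=2 J2=0
PS@2,1 dof=2 J2 → L=5 J1=2 J2=1
R@1,4 dof=1 J1 → L=5 J1=3 J2=1
add link → L=6 J1=3 J2=1
PS@5,0 dof=2 J2 → L=6 J1=3 J2=2
add link → L=7 J1=3 J2=2
P@1,6 dof=1 J1 → L=7 J1=4 J2=2
add link → L=8 J1=4 J2=2
P@7,5 dof=1 J1 → L=8 J1=5 J2=2
M=3(L−1)−2J1−J2=3·7−2·5−2=9

M = 9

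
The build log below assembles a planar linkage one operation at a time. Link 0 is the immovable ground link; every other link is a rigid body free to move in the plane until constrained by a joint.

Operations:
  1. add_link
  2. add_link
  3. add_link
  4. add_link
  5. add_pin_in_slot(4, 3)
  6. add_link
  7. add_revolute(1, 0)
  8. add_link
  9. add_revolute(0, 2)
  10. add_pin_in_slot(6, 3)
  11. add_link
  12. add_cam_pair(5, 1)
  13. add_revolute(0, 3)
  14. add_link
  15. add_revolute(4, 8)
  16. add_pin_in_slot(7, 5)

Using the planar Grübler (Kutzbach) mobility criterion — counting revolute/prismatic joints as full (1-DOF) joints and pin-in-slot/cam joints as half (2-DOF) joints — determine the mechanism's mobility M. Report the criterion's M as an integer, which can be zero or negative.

M = 12

L=1 J1=0 J2=0
add link → L=2 J1=0 J2=0
add link → L=3 J1=0 J2=0
add link → L=4 J1=0 J2=0
add link → L=5 J1=0 J2=0
PS@4,3 dof=2 J2 → L=5 J1=0 J2=1
add link → L=6 J1=0 J2=1
R@1,0 dof=1 J1 → L=6 J1=1 J2=1
add link → L=7 J1=1 J2=1
R@0,2 dof=1 J1 → L=7 J1=2 J2=1
PS@6,3 dof=2 J2 → L=7 J1=2 J2=2
add link → L=8 J1=2 J2=2
C@5,1 dof=2 J2 → L=8 J1=2 J2=3
R@0,3 dof=1 J1 → L=8 J1=3 J2=3
add link → L=9 J1=3 J2=3
R@4,8 dof=1 J1 → L=9 J1=4 J2=3
PS@7,5 dof=2 J2 → L=9 J1=4 J2=4
M=3(L−1)−2J1−J2=3·8−2·4−4=12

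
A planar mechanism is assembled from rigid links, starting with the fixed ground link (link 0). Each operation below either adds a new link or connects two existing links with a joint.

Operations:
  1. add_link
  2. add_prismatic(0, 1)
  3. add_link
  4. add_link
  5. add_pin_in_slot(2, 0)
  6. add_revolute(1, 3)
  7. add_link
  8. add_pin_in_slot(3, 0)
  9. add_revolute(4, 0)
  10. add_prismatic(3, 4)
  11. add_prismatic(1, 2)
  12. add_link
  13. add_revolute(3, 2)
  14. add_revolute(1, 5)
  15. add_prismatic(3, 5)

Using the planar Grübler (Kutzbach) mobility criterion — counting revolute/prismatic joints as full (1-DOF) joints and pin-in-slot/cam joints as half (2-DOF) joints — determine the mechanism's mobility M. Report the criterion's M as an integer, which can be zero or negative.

(L,J1,J2)=(1,0,0); link0 fixed
link1: (2,0,0)
P 0-1 [J1]: (2,1,0)
link2: (3,1,0)
link3: (4,1,0)
PS 2-0 [J2]: (4,1,1)
R 1-3 [J1]: (4,2,1)
link4: (5,2,1)
PS 3-0 [J2]: (5,2,2)
R 4-0 [J1]: (5,3,2)
P 3-4 [J1]: (5,4,2)
P 1-2 [J1]: (5,5,2)
link5: (6,5,2)
R 3-2 [J1]: (6,6,2)
R 1-5 [J1]: (6,7,2)
P 3-5 [J1]: (6,8,2)
Grübler: 3·5 − 2·8 − 2 = -3

M = -3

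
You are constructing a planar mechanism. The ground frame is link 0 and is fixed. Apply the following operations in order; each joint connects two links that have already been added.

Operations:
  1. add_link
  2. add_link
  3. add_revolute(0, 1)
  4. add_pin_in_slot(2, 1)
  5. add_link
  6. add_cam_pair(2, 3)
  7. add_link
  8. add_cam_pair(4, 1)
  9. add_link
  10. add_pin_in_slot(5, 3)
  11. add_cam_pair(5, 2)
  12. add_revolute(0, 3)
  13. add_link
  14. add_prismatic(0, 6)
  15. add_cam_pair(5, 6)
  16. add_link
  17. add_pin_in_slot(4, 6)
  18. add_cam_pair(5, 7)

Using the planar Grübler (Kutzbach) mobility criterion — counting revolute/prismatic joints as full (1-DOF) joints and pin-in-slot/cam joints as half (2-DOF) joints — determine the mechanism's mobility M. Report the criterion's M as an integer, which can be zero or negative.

link 0 = ground. State L|J1|J2 = 1|0|0
+link1  2|0|0
+link2  3|0|0
R(0,1) f=1→J1  3|1|0
PS(2,1) f=2→J2  3|1|1
+link3  4|1|1
C(2,3) f=2→J2  4|1|2
+link4  5|1|2
C(4,1) f=2→J2  5|1|3
+link5  6|1|3
PS(5,3) f=2→J2  6|1|4
C(5,2) f=2→J2  6|1|5
R(0,3) f=1→J1  6|2|5
+link6  7|2|5
P(0,6) f=1→J1  7|3|5
C(5,6) f=2→J2  7|3|6
+link7  8|3|6
PS(4,6) f=2→J2  8|3|7
C(5,7) f=2→J2  8|3|8
M = 3(8−1)−2·3−8 = 21−6−8 = 7

M = 7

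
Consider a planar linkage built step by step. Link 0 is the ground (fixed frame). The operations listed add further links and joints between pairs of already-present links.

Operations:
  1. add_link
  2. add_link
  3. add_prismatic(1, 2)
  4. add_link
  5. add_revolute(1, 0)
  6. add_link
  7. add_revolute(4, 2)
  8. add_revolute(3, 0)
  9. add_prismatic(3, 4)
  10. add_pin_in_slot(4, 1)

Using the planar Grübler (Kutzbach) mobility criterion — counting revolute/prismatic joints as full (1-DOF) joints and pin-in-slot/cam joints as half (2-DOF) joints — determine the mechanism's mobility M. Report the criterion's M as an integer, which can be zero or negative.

M = 1

link 0 = ground. State L|J1|J2 = 1|0|0
+link1  2|0|0
+link2  3|0|0
P(1,2) f=1→J1  3|1|0
+link3  4|1|0
R(1,0) f=1→J1  4|2|0
+link4  5|2|0
R(4,2) f=1→J1  5|3|0
R(3,0) f=1→J1  5|4|0
P(3,4) f=1→J1  5|5|0
PS(4,1) f=2→J2  5|5|1
M = 3(5−1)−2·5−1 = 12−10−1 = 1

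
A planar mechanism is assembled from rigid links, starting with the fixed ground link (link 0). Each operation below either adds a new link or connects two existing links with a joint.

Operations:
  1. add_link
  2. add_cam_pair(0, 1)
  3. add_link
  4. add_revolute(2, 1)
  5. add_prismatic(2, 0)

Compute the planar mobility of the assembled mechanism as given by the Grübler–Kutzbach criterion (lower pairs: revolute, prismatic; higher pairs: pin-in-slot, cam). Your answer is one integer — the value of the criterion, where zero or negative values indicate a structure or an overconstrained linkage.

L=1 J1=0 J2=0
add link → L=2 J1=0 J2=0
C@0,1 dof=2 J2 → L=2 J1=0 J2=1
add link → L=3 J1=0 J2=1
R@2,1 dof=1 J1 → L=3 J1=1 J2=1
P@2,0 dof=1 J1 → L=3 J1=2 J2=1
M=3(L−1)−2J1−J2=3·2−2·2−1=1

M = 1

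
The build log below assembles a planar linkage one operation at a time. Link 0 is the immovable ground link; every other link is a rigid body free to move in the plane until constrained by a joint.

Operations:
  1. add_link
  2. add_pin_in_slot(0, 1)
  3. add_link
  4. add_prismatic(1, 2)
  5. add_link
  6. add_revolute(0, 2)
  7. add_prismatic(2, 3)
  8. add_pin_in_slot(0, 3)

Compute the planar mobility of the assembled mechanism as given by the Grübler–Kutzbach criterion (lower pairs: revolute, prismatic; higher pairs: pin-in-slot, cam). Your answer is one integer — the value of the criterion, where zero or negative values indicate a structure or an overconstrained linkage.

M = 1

(L,J1,J2)=(1,0,0); link0 fixed
link1: (2,0,0)
PS 0-1 [J2]: (2,0,1)
link2: (3,0,1)
P 1-2 [J1]: (3,1,1)
link3: (4,1,1)
R 0-2 [J1]: (4,2,1)
P 2-3 [J1]: (4,3,1)
PS 0-3 [J2]: (4,3,2)
Grübler: 3·3 − 2·3 − 2 = 1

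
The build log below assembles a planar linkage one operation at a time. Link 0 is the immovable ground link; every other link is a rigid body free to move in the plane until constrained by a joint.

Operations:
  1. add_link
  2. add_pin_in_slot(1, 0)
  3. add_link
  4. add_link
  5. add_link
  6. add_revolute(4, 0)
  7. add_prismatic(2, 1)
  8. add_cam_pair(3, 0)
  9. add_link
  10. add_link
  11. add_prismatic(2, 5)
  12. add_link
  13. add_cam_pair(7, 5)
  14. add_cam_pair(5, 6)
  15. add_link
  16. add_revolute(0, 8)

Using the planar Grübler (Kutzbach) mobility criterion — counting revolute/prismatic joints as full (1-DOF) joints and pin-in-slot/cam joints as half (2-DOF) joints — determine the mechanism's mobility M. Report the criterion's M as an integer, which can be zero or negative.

link 0 = ground. State L|J1|J2 = 1|0|0
+link1  2|0|0
PS(1,0) f=2→J2  2|0|1
+link2  3|0|1
+link3  4|0|1
+link4  5|0|1
R(4,0) f=1→J1  5|1|1
P(2,1) f=1→J1  5|2|1
C(3,0) f=2→J2  5|2|2
+link5  6|2|2
+link6  7|2|2
P(2,5) f=1→J1  7|3|2
+link7  8|3|2
C(7,5) f=2→J2  8|3|3
C(5,6) f=2→J2  8|3|4
+link8  9|3|4
R(0,8) f=1→J1  9|4|4
M = 3(9−1)−2·4−4 = 24−8−4 = 12

M = 12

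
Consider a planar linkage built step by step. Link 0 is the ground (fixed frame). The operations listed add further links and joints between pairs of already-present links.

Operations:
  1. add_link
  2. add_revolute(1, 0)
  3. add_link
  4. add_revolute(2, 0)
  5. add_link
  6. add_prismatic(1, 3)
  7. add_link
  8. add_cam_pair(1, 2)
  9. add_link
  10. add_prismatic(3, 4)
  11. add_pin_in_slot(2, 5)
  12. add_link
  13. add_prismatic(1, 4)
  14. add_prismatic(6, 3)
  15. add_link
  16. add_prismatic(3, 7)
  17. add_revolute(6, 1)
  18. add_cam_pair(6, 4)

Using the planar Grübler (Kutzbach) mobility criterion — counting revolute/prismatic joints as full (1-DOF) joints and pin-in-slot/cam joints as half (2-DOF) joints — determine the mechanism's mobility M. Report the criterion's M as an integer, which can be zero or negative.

M = 2

link 0 = ground. State L|J1|J2 = 1|0|0
+link1  2|0|0
R(1,0) f=1→J1  2|1|0
+link2  3|1|0
R(2,0) f=1→J1  3|2|0
+link3  4|2|0
P(1,3) f=1→J1  4|3|0
+link4  5|3|0
C(1,2) f=2→J2  5|3|1
+link5  6|3|1
P(3,4) f=1→J1  6|4|1
PS(2,5) f=2→J2  6|4|2
+link6  7|4|2
P(1,4) f=1→J1  7|5|2
P(6,3) f=1→J1  7|6|2
+link7  8|6|2
P(3,7) f=1→J1  8|7|2
R(6,1) f=1→J1  8|8|2
C(6,4) f=2→J2  8|8|3
M = 3(8−1)−2·8−3 = 21−16−3 = 2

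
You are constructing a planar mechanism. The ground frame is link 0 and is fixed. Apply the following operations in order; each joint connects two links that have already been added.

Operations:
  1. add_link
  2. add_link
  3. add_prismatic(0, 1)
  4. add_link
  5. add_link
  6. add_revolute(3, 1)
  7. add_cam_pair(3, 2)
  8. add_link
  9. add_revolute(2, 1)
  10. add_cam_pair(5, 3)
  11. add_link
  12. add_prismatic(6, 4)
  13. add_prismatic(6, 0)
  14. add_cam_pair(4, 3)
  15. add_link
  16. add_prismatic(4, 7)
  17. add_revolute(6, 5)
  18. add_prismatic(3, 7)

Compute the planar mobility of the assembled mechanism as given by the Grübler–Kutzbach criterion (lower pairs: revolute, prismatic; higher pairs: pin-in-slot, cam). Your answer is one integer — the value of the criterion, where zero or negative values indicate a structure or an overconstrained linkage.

link 0 = ground. State L|J1|J2 = 1|0|0
+link1  2|0|0
+link2  3|0|0
P(0,1) f=1→J1  3|1|0
+link3  4|1|0
+link4  5|1|0
R(3,1) f=1→J1  5|2|0
C(3,2) f=2→J2  5|2|1
+link5  6|2|1
R(2,1) f=1→J1  6|3|1
C(5,3) f=2→J2  6|3|2
+link6  7|3|2
P(6,4) f=1→J1  7|4|2
P(6,0) f=1→J1  7|5|2
C(4,3) f=2→J2  7|5|3
+link7  8|5|3
P(4,7) f=1→J1  8|6|3
R(6,5) f=1→J1  8|7|3
P(3,7) f=1→J1  8|8|3
M = 3(8−1)−2·8−3 = 21−16−3 = 2

M = 2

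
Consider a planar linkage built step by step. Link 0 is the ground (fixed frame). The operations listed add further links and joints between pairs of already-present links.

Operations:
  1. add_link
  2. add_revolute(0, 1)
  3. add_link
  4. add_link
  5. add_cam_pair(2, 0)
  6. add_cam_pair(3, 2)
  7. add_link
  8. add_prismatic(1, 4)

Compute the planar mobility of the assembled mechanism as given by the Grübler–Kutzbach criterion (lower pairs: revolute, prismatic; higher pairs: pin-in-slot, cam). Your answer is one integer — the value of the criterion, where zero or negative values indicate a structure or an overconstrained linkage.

M = 6

L=1 J1=0 J2=0
add link → L=2 J1=0 J2=0
R@0,1 dof=1 J1 → L=2 J1=1 J2=0
add link → L=3 J1=1 J2=0
add link → L=4 J1=1 J2=0
C@2,0 dof=2 J2 → L=4 J1=1 J2=1
C@3,2 dof=2 J2 → L=4 J1=1 J2=2
add link → L=5 J1=1 J2=2
P@1,4 dof=1 J1 → L=5 J1=2 J2=2
M=3(L−1)−2J1−J2=3·4−2·2−2=6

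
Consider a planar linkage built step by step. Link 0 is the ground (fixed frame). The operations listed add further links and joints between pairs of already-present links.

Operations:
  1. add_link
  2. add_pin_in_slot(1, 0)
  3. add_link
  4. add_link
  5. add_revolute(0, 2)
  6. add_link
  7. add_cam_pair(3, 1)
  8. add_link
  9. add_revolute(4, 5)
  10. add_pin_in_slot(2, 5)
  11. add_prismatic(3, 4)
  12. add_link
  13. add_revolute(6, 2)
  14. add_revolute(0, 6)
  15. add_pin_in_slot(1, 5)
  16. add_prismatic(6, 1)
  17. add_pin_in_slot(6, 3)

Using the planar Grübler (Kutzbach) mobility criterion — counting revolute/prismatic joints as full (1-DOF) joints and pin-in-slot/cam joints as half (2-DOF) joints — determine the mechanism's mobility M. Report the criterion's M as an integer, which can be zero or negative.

M = 1

L=1 J1=0 J2=0
add link → L=2 J1=0 J2=0
PS@1,0 dof=2 J2 → L=2 J1=0 J2=1
add link → L=3 J1=0 J2=1
add link → L=4 J1=0 J2=1
R@0,2 dof=1 J1 → L=4 J1=1 J2=1
add link → L=5 J1=1 J2=1
C@3,1 dof=2 J2 → L=5 J1=1 J2=2
add link → L=6 J1=1 J2=2
R@4,5 dof=1 J1 → L=6 J1=2 J2=2
PS@2,5 dof=2 J2 → L=6 J1=2 J2=3
P@3,4 dof=1 J1 → L=6 J1=3 J2=3
add link → L=7 J1=3 J2=3
R@6,2 dof=1 J1 → L=7 J1=4 J2=3
R@0,6 dof=1 J1 → L=7 J1=5 J2=3
PS@1,5 dof=2 J2 → L=7 J1=5 J2=4
P@6,1 dof=1 J1 → L=7 J1=6 J2=4
PS@6,3 dof=2 J2 → L=7 J1=6 J2=5
M=3(L−1)−2J1−J2=3·6−2·6−5=1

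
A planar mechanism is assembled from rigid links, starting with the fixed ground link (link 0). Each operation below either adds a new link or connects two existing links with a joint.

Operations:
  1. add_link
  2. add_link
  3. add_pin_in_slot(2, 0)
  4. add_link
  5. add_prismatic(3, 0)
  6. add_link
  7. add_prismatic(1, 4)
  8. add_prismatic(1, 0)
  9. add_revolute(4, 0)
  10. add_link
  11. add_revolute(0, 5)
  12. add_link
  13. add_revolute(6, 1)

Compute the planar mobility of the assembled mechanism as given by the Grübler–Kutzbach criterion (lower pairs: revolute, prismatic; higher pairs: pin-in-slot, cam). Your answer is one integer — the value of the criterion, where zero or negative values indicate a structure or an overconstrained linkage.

M = 5

[1;0;0] (link 0 is ground)
L+ [2;0;0]
L+ [3;0;0]
PS(2,0)∈J2 [3;0;1]
L+ [4;0;1]
P(3,0)∈J1 [4;1;1]
L+ [5;1;1]
P(1,4)∈J1 [5;2;1]
P(1,0)∈J1 [5;3;1]
R(4,0)∈J1 [5;4;1]
L+ [6;4;1]
R(0,5)∈J1 [6;5;1]
L+ [7;5;1]
R(6,1)∈J1 [7;6;1]
mobility = 18 − 12 − 1 = 5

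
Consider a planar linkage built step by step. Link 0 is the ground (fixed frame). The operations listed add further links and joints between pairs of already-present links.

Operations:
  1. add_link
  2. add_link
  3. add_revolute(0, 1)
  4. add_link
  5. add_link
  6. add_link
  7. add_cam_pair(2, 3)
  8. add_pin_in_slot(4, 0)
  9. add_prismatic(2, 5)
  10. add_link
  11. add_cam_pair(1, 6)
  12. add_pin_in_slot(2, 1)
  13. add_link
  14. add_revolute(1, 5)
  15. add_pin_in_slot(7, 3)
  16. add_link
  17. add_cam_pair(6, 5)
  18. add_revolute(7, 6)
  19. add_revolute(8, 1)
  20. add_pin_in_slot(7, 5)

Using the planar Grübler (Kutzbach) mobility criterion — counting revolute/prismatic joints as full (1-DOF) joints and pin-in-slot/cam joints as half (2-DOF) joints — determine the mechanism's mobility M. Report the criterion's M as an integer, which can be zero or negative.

link 0 = ground. State L|J1|J2 = 1|0|0
+link1  2|0|0
+link2  3|0|0
R(0,1) f=1→J1  3|1|0
+link3  4|1|0
+link4  5|1|0
+link5  6|1|0
C(2,3) f=2→J2  6|1|1
PS(4,0) f=2→J2  6|1|2
P(2,5) f=1→J1  6|2|2
+link6  7|2|2
C(1,6) f=2→J2  7|2|3
PS(2,1) f=2→J2  7|2|4
+link7  8|2|4
R(1,5) f=1→J1  8|3|4
PS(7,3) f=2→J2  8|3|5
+link8  9|3|5
C(6,5) f=2→J2  9|3|6
R(7,6) f=1→J1  9|4|6
R(8,1) f=1→J1  9|5|6
PS(7,5) f=2→J2  9|5|7
M = 3(9−1)−2·5−7 = 24−10−7 = 7

M = 7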